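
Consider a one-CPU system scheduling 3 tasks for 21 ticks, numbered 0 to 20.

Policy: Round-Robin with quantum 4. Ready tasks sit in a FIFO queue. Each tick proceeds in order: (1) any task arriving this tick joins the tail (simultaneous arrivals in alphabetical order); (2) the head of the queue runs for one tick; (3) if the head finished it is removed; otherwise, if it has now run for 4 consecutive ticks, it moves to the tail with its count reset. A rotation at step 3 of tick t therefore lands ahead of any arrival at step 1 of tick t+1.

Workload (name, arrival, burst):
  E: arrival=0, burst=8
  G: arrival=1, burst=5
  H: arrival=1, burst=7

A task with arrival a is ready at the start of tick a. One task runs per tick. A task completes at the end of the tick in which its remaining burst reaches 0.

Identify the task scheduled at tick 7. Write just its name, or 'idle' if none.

t=0: queue=[E] q_used=0 → run E
t=1: queue=[E,G,H] q_used=1 → run E
t=2: queue=[E,G,H] q_used=2 → run E
t=3: queue=[E,G,H] q_used=3 → run E
t=4: queue=[G,H,E] q_used=0 → run G
t=5: queue=[G,H,E] q_used=1 → run G
t=6: queue=[G,H,E] q_used=2 → run G
t=7: queue=[G,H,E] q_used=3 → run G
t=8: queue=[H,E,G] q_used=0 → run H
t=9: queue=[H,E,G] q_used=1 → run H
t=10: queue=[H,E,G] q_used=2 → run H
t=11: queue=[H,E,G] q_used=3 → run H
t=12: queue=[E,G,H] q_used=0 → run E
t=13: queue=[E,G,H] q_used=1 → run E
t=14: queue=[E,G,H] q_used=2 → run E
t=15: queue=[E,G,H] q_used=3 → run E
t=16: queue=[G,H] q_used=0 → run G
t=17: queue=[H] q_used=0 → run H
t=18: queue=[H] q_used=1 → run H
t=19: queue=[H] q_used=2 → run H
t=20: (idle)

running at tick 7 = G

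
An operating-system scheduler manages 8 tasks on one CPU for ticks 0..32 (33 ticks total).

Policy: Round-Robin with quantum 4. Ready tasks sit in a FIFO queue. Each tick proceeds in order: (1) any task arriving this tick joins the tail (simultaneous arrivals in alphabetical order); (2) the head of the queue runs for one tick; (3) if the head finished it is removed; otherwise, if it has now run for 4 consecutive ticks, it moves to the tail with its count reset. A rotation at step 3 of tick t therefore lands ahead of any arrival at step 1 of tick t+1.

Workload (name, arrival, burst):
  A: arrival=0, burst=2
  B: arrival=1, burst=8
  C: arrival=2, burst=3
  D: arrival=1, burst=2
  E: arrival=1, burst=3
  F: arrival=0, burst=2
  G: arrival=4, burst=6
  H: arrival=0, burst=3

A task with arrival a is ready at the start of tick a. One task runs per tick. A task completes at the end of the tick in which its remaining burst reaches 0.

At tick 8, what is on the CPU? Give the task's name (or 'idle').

t=0: queue=[A,F,H] q_used=0 → run A
t=1: queue=[A,F,H,B,D,E] q_used=1 → run A
t=2: queue=[F,H,B,D,E,C] q_used=0 → run F
t=3: queue=[F,H,B,D,E,C] q_used=1 → run F
t=4: queue=[H,B,D,E,C,G] q_used=0 → run H
t=5: queue=[H,B,D,E,C,G] q_used=1 → run H
t=6: queue=[H,B,D,E,C,G] q_used=2 → run H
t=7: queue=[B,D,E,C,G] q_used=0 → run B
t=8: queue=[B,D,E,C,G] q_used=1 → run B
t=9: queue=[B,D,E,C,G] q_used=2 → run B
t=10: queue=[B,D,E,C,G] q_used=3 → run B
t=11: queue=[D,E,C,G,B] q_used=0 → run D
t=12: queue=[D,E,C,G,B] q_used=1 → run D
t=13: queue=[E,C,G,B] q_used=0 → run E
t=14: queue=[E,C,G,B] q_used=1 → run E
t=15: queue=[E,C,G,B] q_used=2 → run E
t=16: queue=[C,G,B] q_used=0 → run C
t=17: queue=[C,G,B] q_used=1 → run C
t=18: queue=[C,G,B] q_used=2 → run C
t=19: queue=[G,B] q_used=0 → run G
t=20: queue=[G,B] q_used=1 → run G
t=21: queue=[G,B] q_used=2 → run G
t=22: queue=[G,B] q_used=3 → run G
t=23: queue=[B,G] q_used=0 → run B
t=24: queue=[B,G] q_used=1 → run B
t=25: queue=[B,G] q_used=2 → run B
t=26: queue=[B,G] q_used=3 → run B
t=27: queue=[G] q_used=0 → run G
t=28: queue=[G] q_used=1 → run G
t=29: (idle)
t=30: (idle)
t=31: (idle)
t=32: (idle)

running at tick 8 = B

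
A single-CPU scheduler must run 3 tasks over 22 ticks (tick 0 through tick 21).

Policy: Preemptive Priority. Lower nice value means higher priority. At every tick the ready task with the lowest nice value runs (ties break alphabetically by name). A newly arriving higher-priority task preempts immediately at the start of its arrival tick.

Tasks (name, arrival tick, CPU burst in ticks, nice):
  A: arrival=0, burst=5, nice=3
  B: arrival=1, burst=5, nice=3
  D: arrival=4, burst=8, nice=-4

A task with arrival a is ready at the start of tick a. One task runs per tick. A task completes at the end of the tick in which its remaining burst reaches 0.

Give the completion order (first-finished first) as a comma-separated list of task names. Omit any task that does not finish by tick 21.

t=0: ready={A} → run A
t=1: ready={A,B} → run A
t=2: ready={A,B} → run A
t=3: ready={A,B} → run A
t=4: ready={A,B,D} → run D
t=5: ready={A,B,D} → run D
t=6: ready={A,B,D} → run D
t=7: ready={A,B,D} → run D
t=8: ready={A,B,D} → run D
t=9: ready={A,B,D} → run D
t=10: ready={A,B,D} → run D
t=11: ready={A,B,D} → run D
t=12: ready={A,B} → run A
t=13: ready={B} → run B
t=14: ready={B} → run B
t=15: ready={B} → run B
t=16: ready={B} → run B
t=17: ready={B} → run B
t=18: (idle)
t=19: (idle)
t=20: (idle)
t=21: (idle)

completion order = D, A, B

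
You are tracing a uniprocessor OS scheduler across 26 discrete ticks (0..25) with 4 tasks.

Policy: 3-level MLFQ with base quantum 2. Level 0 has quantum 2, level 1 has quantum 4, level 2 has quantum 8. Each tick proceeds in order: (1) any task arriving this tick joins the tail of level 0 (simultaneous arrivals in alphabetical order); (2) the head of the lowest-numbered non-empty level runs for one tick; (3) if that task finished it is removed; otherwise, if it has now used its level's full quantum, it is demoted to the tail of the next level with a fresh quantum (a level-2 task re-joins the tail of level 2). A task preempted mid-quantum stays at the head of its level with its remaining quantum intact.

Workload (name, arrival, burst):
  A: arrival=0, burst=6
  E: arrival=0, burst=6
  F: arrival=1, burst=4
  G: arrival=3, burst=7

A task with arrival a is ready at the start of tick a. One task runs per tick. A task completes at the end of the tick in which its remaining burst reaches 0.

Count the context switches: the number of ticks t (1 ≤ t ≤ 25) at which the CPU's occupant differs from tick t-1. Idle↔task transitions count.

context switches = 8

t=0: L0/L1/L2 = AE/-/- → run A
t=1: L0/L1/L2 = AEF/-/- → run A
t=2: L0/L1/L2 = EF/A/- → run E
t=3: L0/L1/L2 = EFG/A/- → run E
t=4: L0/L1/L2 = FG/AE/- → run F
t=5: L0/L1/L2 = FG/AE/- → run F
t=6: L0/L1/L2 = G/AEF/- → run G
t=7: L0/L1/L2 = G/AEF/- → run G
t=8: L0/L1/L2 = -/AEFG/- → run A
t=9: L0/L1/L2 = -/AEFG/- → run A
t=10: L0/L1/L2 = -/AEFG/- → run A
t=11: L0/L1/L2 = -/AEFG/- → run A
t=12: L0/L1/L2 = -/EFG/- → run E
t=13: L0/L1/L2 = -/EFG/- → run E
t=14: L0/L1/L2 = -/EFG/- → run E
t=15: L0/L1/L2 = -/EFG/- → run E
t=16: L0/L1/L2 = -/FG/- → run F
t=17: L0/L1/L2 = -/FG/- → run F
t=18: L0/L1/L2 = -/G/- → run G
t=19: L0/L1/L2 = -/G/- → run G
t=20: L0/L1/L2 = -/G/- → run G
t=21: L0/L1/L2 = -/G/- → run G
t=22: L0/L1/L2 = -/-/G → run G
t=23: (idle)
t=24: (idle)
t=25: (idle)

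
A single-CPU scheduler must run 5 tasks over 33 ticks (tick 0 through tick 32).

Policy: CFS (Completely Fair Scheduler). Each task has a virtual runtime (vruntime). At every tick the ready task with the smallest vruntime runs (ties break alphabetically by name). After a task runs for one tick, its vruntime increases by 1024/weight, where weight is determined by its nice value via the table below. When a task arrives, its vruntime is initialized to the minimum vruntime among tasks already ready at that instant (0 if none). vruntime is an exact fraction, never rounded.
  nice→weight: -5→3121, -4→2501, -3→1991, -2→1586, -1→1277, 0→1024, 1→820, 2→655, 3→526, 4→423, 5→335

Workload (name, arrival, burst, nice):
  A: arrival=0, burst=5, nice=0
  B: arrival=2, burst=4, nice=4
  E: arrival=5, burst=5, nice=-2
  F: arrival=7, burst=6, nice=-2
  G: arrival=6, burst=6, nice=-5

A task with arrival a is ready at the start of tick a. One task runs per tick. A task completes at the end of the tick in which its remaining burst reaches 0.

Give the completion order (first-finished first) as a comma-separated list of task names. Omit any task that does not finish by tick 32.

t=0: vr[A=0] → run A
t=1: vr[A=1] → run A
t=2: vr[A=2 B=2] → run A
t=3: vr[A=3 B=2] → run B
t=4: vr[A=3 B=1870/423] → run A
t=5: vr[A=4 B=1870/423 E=4] → run A
t=6: vr[B=1870/423 E=4 G=4] → run E
t=7: vr[B=1870/423 E=3684/793 F=4 G=4] → run F
t=8: vr[B=1870/423 E=3684/793 F=3684/793 G=4] → run G
t=9: vr[B=1870/423 E=3684/793 F=3684/793 G=13508/3121] → run G
t=10: vr[B=1870/423 E=3684/793 F=3684/793 G=14532/3121] → run B
t=11: vr[B=2894/423 E=3684/793 F=3684/793 G=14532/3121] → run E
t=12: vr[B=2894/423 E=4196/793 F=3684/793 G=14532/3121] → run F
t=13: vr[B=2894/423 E=4196/793 F=4196/793 G=14532/3121] → run G
t=14: vr[B=2894/423 E=4196/793 F=4196/793 G=15556/3121] → run G
t=15: vr[B=2894/423 E=4196/793 F=4196/793 G=16580/3121] → run E
t=16: vr[B=2894/423 E=4708/793 F=4196/793 G=16580/3121] → run F
t=17: vr[B=2894/423 E=4708/793 F=4708/793 G=16580/3121] → run G
t=18: vr[B=2894/423 E=4708/793 F=4708/793 G=17604/3121] → run G
t=19: vr[B=2894/423 E=4708/793 F=4708/793] → run E
t=20: vr[B=2894/423 E=5220/793 F=4708/793] → run F
t=21: vr[B=2894/423 E=5220/793 F=5220/793] → run E
t=22: vr[B=2894/423 F=5220/793] → run F
t=23: vr[B=2894/423 F=5732/793] → run B
t=24: vr[B=1306/141 F=5732/793] → run F
t=25: vr[B=1306/141] → run B
t=26: (idle)
t=27: (idle)
t=28: (idle)
t=29: (idle)
t=30: (idle)
t=31: (idle)
t=32: (idle)

completion order = A, G, E, F, B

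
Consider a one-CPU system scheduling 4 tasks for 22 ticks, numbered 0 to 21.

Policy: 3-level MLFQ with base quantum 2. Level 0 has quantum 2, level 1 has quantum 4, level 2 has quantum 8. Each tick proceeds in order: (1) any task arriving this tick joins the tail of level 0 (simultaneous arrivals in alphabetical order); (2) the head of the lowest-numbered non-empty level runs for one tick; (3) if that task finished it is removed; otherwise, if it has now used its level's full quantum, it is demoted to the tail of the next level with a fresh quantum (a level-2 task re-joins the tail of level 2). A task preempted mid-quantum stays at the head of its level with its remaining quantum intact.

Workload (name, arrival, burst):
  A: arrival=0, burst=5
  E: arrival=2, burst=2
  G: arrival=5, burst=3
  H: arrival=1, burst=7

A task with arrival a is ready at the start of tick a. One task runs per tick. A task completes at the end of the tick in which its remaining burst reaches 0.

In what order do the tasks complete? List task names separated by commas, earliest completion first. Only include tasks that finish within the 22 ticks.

completion order = E, A, G, H

t=0: L0/L1/L2 = A/-/- → run A
t=1: L0/L1/L2 = AH/-/- → run A
t=2: L0/L1/L2 = HE/A/- → run H
t=3: L0/L1/L2 = HE/A/- → run H
t=4: L0/L1/L2 = E/AH/- → run E
t=5: L0/L1/L2 = EG/AH/- → run E
t=6: L0/L1/L2 = G/AH/- → run G
t=7: L0/L1/L2 = G/AH/- → run G
t=8: L0/L1/L2 = -/AHG/- → run A
t=9: L0/L1/L2 = -/AHG/- → run A
t=10: L0/L1/L2 = -/AHG/- → run A
t=11: L0/L1/L2 = -/HG/- → run H
t=12: L0/L1/L2 = -/HG/- → run H
t=13: L0/L1/L2 = -/HG/- → run H
t=14: L0/L1/L2 = -/HG/- → run H
t=15: L0/L1/L2 = -/G/H → run G
t=16: L0/L1/L2 = -/-/H → run H
t=17: (idle)
t=18: (idle)
t=19: (idle)
t=20: (idle)
t=21: (idle)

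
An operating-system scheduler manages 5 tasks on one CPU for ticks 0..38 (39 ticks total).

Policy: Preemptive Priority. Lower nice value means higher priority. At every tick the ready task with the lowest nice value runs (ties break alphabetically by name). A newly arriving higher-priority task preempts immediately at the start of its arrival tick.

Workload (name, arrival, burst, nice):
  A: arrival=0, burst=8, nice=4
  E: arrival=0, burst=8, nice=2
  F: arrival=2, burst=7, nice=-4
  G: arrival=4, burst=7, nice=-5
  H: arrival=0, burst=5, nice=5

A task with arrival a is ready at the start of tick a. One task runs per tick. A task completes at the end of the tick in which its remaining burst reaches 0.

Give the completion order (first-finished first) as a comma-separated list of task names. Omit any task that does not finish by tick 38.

t=0: ready={A,E,H} → run E
t=1: ready={A,E,H} → run E
t=2: ready={A,E,F,H} → run F
t=3: ready={A,E,F,H} → run F
t=4: ready={A,E,F,G,H} → run G
t=5: ready={A,E,F,G,H} → run G
t=6: ready={A,E,F,G,H} → run G
t=7: ready={A,E,F,G,H} → run G
t=8: ready={A,E,F,G,H} → run G
t=9: ready={A,E,F,G,H} → run G
t=10: ready={A,E,F,G,H} → run G
t=11: ready={A,E,F,H} → run F
t=12: ready={A,E,F,H} → run F
t=13: ready={A,E,F,H} → run F
t=14: ready={A,E,F,H} → run F
t=15: ready={A,E,F,H} → run F
t=16: ready={A,E,H} → run E
t=17: ready={A,E,H} → run E
t=18: ready={A,E,H} → run E
t=19: ready={A,E,H} → run E
t=20: ready={A,E,H} → run E
t=21: ready={A,E,H} → run E
t=22: ready={A,H} → run A
t=23: ready={A,H} → run A
t=24: ready={A,H} → run A
t=25: ready={A,H} → run A
t=26: ready={A,H} → run A
t=27: ready={A,H} → run A
t=28: ready={A,H} → run A
t=29: ready={A,H} → run A
t=30: ready={H} → run H
t=31: ready={H} → run H
t=32: ready={H} → run H
t=33: ready={H} → run H
t=34: ready={H} → run H
t=35: (idle)
t=36: (idle)
t=37: (idle)
t=38: (idle)

completion order = G, F, E, A, H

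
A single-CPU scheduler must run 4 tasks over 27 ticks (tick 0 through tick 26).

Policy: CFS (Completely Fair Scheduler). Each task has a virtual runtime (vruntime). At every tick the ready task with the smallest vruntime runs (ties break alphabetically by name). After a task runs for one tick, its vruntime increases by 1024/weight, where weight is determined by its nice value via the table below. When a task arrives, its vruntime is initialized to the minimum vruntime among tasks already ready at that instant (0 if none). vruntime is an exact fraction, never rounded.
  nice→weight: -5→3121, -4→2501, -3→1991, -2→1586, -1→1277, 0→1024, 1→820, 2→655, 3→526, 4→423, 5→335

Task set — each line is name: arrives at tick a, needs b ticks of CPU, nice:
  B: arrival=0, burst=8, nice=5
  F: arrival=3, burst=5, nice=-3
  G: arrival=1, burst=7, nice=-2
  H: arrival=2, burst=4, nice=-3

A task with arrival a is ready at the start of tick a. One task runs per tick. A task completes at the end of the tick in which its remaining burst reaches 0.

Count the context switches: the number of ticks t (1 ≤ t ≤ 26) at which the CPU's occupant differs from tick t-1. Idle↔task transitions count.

context switches = 18

t=0: vr[B=0] → run B
t=1: vr[B=1024/335 G=1024/335] → run B
t=2: vr[B=2048/335 G=1024/335 H=1024/335] → run G
t=3: vr[B=2048/335 F=1024/335 G=983552/265655 H=1024/335] → run F
t=4: vr[B=2048/335 F=2381824/666985 G=983552/265655 H=1024/335] → run H
t=5: vr[B=2048/335 F=2381824/666985 G=983552/265655 H=2381824/666985] → run F
t=6: vr[B=2048/335 F=2724864/666985 G=983552/265655 H=2381824/666985] → run H
t=7: vr[B=2048/335 F=2724864/666985 G=983552/265655 H=2724864/666985] → run G
t=8: vr[B=2048/335 F=2724864/666985 G=1155072/265655 H=2724864/666985] → run F
t=9: vr[B=2048/335 F=3067904/666985 G=1155072/265655 H=2724864/666985] → run H
t=10: vr[B=2048/335 F=3067904/666985 G=1155072/265655 H=3067904/666985] → run G
t=11: vr[B=2048/335 F=3067904/666985 G=1326592/265655 H=3067904/666985] → run F
t=12: vr[B=2048/335 F=3410944/666985 G=1326592/265655 H=3067904/666985] → run H
t=13: vr[B=2048/335 F=3410944/666985 G=1326592/265655] → run G
t=14: vr[B=2048/335 F=3410944/666985 G=1498112/265655] → run F
t=15: vr[B=2048/335 G=1498112/265655] → run G
t=16: vr[B=2048/335 G=1669632/265655] → run B
t=17: vr[B=3072/335 G=1669632/265655] → run G
t=18: vr[B=3072/335 G=1841152/265655] → run G
t=19: vr[B=3072/335] → run B
t=20: vr[B=4096/335] → run B
t=21: vr[B=1024/67] → run B
t=22: vr[B=6144/335] → run B
t=23: vr[B=7168/335] → run B
t=24: (idle)
t=25: (idle)
t=26: (idle)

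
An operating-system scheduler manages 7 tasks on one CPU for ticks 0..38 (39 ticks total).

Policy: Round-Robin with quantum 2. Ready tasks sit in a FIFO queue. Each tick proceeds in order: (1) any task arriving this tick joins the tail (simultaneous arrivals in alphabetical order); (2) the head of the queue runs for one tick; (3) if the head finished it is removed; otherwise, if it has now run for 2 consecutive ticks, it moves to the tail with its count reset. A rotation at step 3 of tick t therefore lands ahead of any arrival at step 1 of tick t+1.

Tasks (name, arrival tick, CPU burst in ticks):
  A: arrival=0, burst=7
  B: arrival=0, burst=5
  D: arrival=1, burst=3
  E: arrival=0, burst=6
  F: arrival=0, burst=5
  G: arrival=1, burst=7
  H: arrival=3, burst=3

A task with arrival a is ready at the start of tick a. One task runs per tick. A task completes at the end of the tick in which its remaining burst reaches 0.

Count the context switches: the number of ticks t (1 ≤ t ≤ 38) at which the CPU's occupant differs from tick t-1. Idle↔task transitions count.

context switches = 21

t=0: queue=[A,B,E,F] q_used=0 → run A
t=1: queue=[A,B,E,F,D,G] q_used=1 → run A
t=2: queue=[B,E,F,D,G,A] q_used=0 → run B
t=3: queue=[B,E,F,D,G,A,H] q_used=1 → run B
t=4: queue=[E,F,D,G,A,H,B] q_used=0 → run E
t=5: queue=[E,F,D,G,A,H,B] q_used=1 → run E
t=6: queue=[F,D,G,A,H,B,E] q_used=0 → run F
t=7: queue=[F,D,G,A,H,B,E] q_used=1 → run F
t=8: queue=[D,G,A,H,B,E,F] q_used=0 → run D
t=9: queue=[D,G,A,H,B,E,F] q_used=1 → run D
t=10: queue=[G,A,H,B,E,F,D] q_used=0 → run G
t=11: queue=[G,A,H,B,E,F,D] q_used=1 → run G
t=12: queue=[A,H,B,E,F,D,G] q_used=0 → run A
t=13: queue=[A,H,B,E,F,D,G] q_used=1 → run A
t=14: queue=[H,B,E,F,D,G,A] q_used=0 → run H
t=15: queue=[H,B,E,F,D,G,A] q_used=1 → run H
t=16: queue=[B,E,F,D,G,A,H] q_used=0 → run B
t=17: queue=[B,E,F,D,G,A,H] q_used=1 → run B
t=18: queue=[E,F,D,G,A,H,B] q_used=0 → run E
t=19: queue=[E,F,D,G,A,H,B] q_used=1 → run E
t=20: queue=[F,D,G,A,H,B,E] q_used=0 → run F
t=21: queue=[F,D,G,A,H,B,E] q_used=1 → run F
t=22: queue=[D,G,A,H,B,E,F] q_used=0 → run D
t=23: queue=[G,A,H,B,E,F] q_used=0 → run G
t=24: queue=[G,A,H,B,E,F] q_used=1 → run G
t=25: queue=[A,H,B,E,F,G] q_used=0 → run A
t=26: queue=[A,H,B,E,F,G] q_used=1 → run A
t=27: queue=[H,B,E,F,G,A] q_used=0 → run H
t=28: queue=[B,E,F,G,A] q_used=0 → run B
t=29: queue=[E,F,G,A] q_used=0 → run E
t=30: queue=[E,F,G,A] q_used=1 → run E
t=31: queue=[F,G,A] q_used=0 → run F
t=32: queue=[G,A] q_used=0 → run G
t=33: queue=[G,A] q_used=1 → run G
t=34: queue=[A,G] q_used=0 → run A
t=35: queue=[G] q_used=0 → run G
t=36: (idle)
t=37: (idle)
t=38: (idle)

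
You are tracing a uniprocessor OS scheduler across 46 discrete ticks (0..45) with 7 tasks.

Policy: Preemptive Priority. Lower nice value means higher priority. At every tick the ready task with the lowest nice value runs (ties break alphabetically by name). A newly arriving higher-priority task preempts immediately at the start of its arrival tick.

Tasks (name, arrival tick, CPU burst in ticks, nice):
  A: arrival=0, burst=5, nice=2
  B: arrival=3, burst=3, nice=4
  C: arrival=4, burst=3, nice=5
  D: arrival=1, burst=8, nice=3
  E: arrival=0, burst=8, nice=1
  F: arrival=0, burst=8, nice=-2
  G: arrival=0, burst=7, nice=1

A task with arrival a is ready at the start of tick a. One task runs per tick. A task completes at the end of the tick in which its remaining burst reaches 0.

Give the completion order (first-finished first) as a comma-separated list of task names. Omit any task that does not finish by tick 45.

t=0: ready={A,E,F,G} → run F
t=1: ready={A,D,E,F,G} → run F
t=2: ready={A,D,E,F,G} → run F
t=3: ready={A,B,D,E,F,G} → run F
t=4: ready={A,B,C,D,E,F,G} → run F
t=5: ready={A,B,C,D,E,F,G} → run F
t=6: ready={A,B,C,D,E,F,G} → run F
t=7: ready={A,B,C,D,E,F,G} → run F
t=8: ready={A,B,C,D,E,G} → run E
t=9: ready={A,B,C,D,E,G} → run E
t=10: ready={A,B,C,D,E,G} → run E
t=11: ready={A,B,C,D,E,G} → run E
t=12: ready={A,B,C,D,E,G} → run E
t=13: ready={A,B,C,D,E,G} → run E
t=14: ready={A,B,C,D,E,G} → run E
t=15: ready={A,B,C,D,E,G} → run E
t=16: ready={A,B,C,D,G} → run G
t=17: ready={A,B,C,D,G} → run G
t=18: ready={A,B,C,D,G} → run G
t=19: ready={A,B,C,D,G} → run G
t=20: ready={A,B,C,D,G} → run G
t=21: ready={A,B,C,D,G} → run G
t=22: ready={A,B,C,D,G} → run G
t=23: ready={A,B,C,D} → run A
t=24: ready={A,B,C,D} → run A
t=25: ready={A,B,C,D} → run A
t=26: ready={A,B,C,D} → run A
t=27: ready={A,B,C,D} → run A
t=28: ready={B,C,D} → run D
t=29: ready={B,C,D} → run D
t=30: ready={B,C,D} → run D
t=31: ready={B,C,D} → run D
t=32: ready={B,C,D} → run D
t=33: ready={B,C,D} → run D
t=34: ready={B,C,D} → run D
t=35: ready={B,C,D} → run D
t=36: ready={B,C} → run B
t=37: ready={B,C} → run B
t=38: ready={B,C} → run B
t=39: ready={C} → run C
t=40: ready={C} → run C
t=41: ready={C} → run C
t=42: (idle)
t=43: (idle)
t=44: (idle)
t=45: (idle)

completion order = F, E, G, A, D, B, C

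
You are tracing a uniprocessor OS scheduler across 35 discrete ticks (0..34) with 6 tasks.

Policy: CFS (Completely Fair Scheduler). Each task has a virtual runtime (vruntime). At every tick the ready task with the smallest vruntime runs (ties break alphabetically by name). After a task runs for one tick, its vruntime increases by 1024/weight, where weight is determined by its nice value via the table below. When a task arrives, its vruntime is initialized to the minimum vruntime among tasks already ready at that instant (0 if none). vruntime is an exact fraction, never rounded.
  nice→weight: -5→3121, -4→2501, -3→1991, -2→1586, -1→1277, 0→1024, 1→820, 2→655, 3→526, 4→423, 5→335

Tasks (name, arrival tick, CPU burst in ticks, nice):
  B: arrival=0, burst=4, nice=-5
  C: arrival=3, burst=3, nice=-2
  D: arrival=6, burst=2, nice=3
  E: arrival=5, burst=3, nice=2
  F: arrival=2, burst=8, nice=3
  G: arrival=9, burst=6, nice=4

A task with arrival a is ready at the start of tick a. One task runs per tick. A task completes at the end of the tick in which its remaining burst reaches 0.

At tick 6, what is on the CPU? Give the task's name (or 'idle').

running at tick 6 = D

t=0: vr[B=0] → run B
t=1: vr[B=1024/3121] → run B
t=2: vr[B=2048/3121 F=2048/3121] → run B
t=3: vr[B=3072/3121 C=2048/3121 F=2048/3121] → run C
t=4: vr[B=3072/3121 C=3222016/2474953 F=2048/3121] → run F
t=5: vr[B=3072/3121 C=3222016/2474953 E=3072/3121 F=2136576/820823] → run B
t=6: vr[C=3222016/2474953 D=3072/3121 E=3072/3121 F=2136576/820823] → run D
t=7: vr[C=3222016/2474953 D=2405888/820823 E=3072/3121 F=2136576/820823] → run E
t=8: vr[C=3222016/2474953 D=2405888/820823 E=5208064/2044255 F=2136576/820823] → run C
t=9: vr[C=4819968/2474953 D=2405888/820823 E=5208064/2044255 F=2136576/820823 G=4819968/2474953] → run C
t=10: vr[D=2405888/820823 E=5208064/2044255 F=2136576/820823 G=4819968/2474953] → run G
t=11: vr[D=2405888/820823 E=5208064/2044255 F=2136576/820823 G=4573198336/1046905119] → run E
t=12: vr[D=2405888/820823 E=8403968/2044255 F=2136576/820823 G=4573198336/1046905119] → run F
t=13: vr[D=2405888/820823 E=8403968/2044255 F=3734528/820823 G=4573198336/1046905119] → run D
t=14: vr[E=8403968/2044255 F=3734528/820823 G=4573198336/1046905119] → run E
t=15: vr[F=3734528/820823 G=4573198336/1046905119] → run G
t=16: vr[F=3734528/820823 G=7107550208/1046905119] → run F
t=17: vr[F=5332480/820823 G=7107550208/1046905119] → run F
t=18: vr[F=6930432/820823 G=7107550208/1046905119] → run G
t=19: vr[F=6930432/820823 G=3213967360/348968373] → run F
t=20: vr[F=8528384/820823 G=3213967360/348968373] → run G
t=21: vr[F=8528384/820823 G=12176253952/1046905119] → run F
t=22: vr[F=10126336/820823 G=12176253952/1046905119] → run G
t=23: vr[F=10126336/820823 G=14710605824/1046905119] → run F
t=24: vr[F=11724288/820823 G=14710605824/1046905119] → run G
t=25: vr[F=11724288/820823] → run F
t=26: (idle)
t=27: (idle)
t=28: (idle)
t=29: (idle)
t=30: (idle)
t=31: (idle)
t=32: (idle)
t=33: (idle)
t=34: (idle)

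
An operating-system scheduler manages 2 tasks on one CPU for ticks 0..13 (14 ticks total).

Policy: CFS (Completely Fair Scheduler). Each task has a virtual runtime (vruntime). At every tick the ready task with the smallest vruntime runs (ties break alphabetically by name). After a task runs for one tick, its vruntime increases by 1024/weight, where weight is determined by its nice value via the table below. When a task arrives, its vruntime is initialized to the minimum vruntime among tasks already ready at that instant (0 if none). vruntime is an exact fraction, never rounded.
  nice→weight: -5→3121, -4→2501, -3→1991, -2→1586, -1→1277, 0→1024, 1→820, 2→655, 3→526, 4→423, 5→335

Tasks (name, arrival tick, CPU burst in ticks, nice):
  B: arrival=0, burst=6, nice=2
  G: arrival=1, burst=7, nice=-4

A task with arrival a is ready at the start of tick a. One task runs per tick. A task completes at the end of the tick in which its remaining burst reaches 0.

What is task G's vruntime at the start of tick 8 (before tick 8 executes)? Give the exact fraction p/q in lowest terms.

vruntime(G, start of tick 8) = 5914624/1638155

t=0: vr[B=0] → run B
t=1: vr[B=1024/655 G=1024/655] → run B
t=2: vr[B=2048/655 G=1024/655] → run G
t=3: vr[B=2048/655 G=3231744/1638155] → run G
t=4: vr[B=2048/655 G=3902464/1638155] → run G
t=5: vr[B=2048/655 G=4573184/1638155] → run G
t=6: vr[B=2048/655 G=5243904/1638155] → run B
t=7: vr[B=3072/655 G=5243904/1638155] → run G
t=8: vr[B=3072/655 G=5914624/1638155] → run G
t=9: vr[B=3072/655 G=6585344/1638155] → run G
t=10: vr[B=3072/655] → run B
t=11: vr[B=4096/655] → run B
t=12: vr[B=1024/131] → run B
t=13: (idle)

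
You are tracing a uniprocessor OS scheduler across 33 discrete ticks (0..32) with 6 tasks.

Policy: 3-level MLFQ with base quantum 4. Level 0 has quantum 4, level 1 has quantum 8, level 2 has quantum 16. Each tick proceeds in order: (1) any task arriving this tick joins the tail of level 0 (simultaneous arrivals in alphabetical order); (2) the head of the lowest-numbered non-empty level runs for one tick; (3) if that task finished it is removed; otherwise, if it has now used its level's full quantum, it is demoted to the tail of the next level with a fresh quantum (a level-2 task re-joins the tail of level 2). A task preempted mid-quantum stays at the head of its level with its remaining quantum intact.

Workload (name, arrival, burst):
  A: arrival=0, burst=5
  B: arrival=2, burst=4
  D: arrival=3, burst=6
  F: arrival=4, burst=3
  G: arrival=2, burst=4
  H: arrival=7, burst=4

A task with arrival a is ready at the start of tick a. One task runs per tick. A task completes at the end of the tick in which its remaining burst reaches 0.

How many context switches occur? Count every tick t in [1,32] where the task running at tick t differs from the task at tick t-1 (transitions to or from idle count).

context switches = 8

t=0: L0/L1/L2 = A/-/- → run A
t=1: L0/L1/L2 = A/-/- → run A
t=2: L0/L1/L2 = ABG/-/- → run A
t=3: L0/L1/L2 = ABGD/-/- → run A
t=4: L0/L1/L2 = BGDF/A/- → run B
t=5: L0/L1/L2 = BGDF/A/- → run B
t=6: L0/L1/L2 = BGDF/A/- → run B
t=7: L0/L1/L2 = BGDFH/A/- → run B
t=8: L0/L1/L2 = GDFH/A/- → run G
t=9: L0/L1/L2 = GDFH/A/- → run G
t=10: L0/L1/L2 = GDFH/A/- → run G
t=11: L0/L1/L2 = GDFH/A/- → run G
t=12: L0/L1/L2 = DFH/A/- → run D
t=13: L0/L1/L2 = DFH/A/- → run D
t=14: L0/L1/L2 = DFH/A/- → run D
t=15: L0/L1/L2 = DFH/A/- → run D
t=16: L0/L1/L2 = FH/AD/- → run F
t=17: L0/L1/L2 = FH/AD/- → run F
t=18: L0/L1/L2 = FH/AD/- → run F
t=19: L0/L1/L2 = H/AD/- → run H
t=20: L0/L1/L2 = H/AD/- → run H
t=21: L0/L1/L2 = H/AD/- → run H
t=22: L0/L1/L2 = H/AD/- → run H
t=23: L0/L1/L2 = -/AD/- → run A
t=24: L0/L1/L2 = -/D/- → run D
t=25: L0/L1/L2 = -/D/- → run D
t=26: (idle)
t=27: (idle)
t=28: (idle)
t=29: (idle)
t=30: (idle)
t=31: (idle)
t=32: (idle)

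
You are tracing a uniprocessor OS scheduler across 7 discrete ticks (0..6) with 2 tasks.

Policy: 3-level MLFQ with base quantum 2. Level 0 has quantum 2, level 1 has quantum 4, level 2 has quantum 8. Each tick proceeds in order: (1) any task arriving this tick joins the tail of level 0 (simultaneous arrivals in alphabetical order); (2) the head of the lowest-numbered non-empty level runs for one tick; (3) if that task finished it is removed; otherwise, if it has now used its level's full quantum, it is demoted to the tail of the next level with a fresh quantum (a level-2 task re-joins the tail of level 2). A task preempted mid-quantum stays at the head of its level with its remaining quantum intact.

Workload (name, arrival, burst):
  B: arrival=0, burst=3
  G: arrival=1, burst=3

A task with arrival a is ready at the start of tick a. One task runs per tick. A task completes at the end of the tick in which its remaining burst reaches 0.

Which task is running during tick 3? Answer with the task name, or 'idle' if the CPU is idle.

running at tick 3 = G

t=0: L0/L1/L2 = B/-/- → run B
t=1: L0/L1/L2 = BG/-/- → run B
t=2: L0/L1/L2 = G/B/- → run G
t=3: L0/L1/L2 = G/B/- → run G
t=4: L0/L1/L2 = -/BG/- → run B
t=5: L0/L1/L2 = -/G/- → run G
t=6: (idle)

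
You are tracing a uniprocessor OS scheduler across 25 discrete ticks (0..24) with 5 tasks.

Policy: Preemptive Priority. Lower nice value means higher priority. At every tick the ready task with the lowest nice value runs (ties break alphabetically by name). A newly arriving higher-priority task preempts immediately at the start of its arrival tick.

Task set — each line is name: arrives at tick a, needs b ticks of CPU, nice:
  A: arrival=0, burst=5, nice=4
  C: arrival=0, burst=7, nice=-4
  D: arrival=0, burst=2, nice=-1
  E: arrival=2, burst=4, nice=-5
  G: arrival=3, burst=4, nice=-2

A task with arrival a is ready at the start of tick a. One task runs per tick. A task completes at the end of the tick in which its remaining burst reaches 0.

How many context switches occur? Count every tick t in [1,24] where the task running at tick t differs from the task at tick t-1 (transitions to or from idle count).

context switches = 6

t=0: ready={A,C,D} → run C
t=1: ready={A,C,D} → run C
t=2: ready={A,C,D,E} → run E
t=3: ready={A,C,D,E,G} → run E
t=4: ready={A,C,D,E,G} → run E
t=5: ready={A,C,D,E,G} → run E
t=6: ready={A,C,D,G} → run C
t=7: ready={A,C,D,G} → run C
t=8: ready={A,C,D,G} → run C
t=9: ready={A,C,D,G} → run C
t=10: ready={A,C,D,G} → run C
t=11: ready={A,D,G} → run G
t=12: ready={A,D,G} → run G
t=13: ready={A,D,G} → run G
t=14: ready={A,D,G} → run G
t=15: ready={A,D} → run D
t=16: ready={A,D} → run D
t=17: ready={A} → run A
t=18: ready={A} → run A
t=19: ready={A} → run A
t=20: ready={A} → run A
t=21: ready={A} → run A
t=22: (idle)
t=23: (idle)
t=24: (idle)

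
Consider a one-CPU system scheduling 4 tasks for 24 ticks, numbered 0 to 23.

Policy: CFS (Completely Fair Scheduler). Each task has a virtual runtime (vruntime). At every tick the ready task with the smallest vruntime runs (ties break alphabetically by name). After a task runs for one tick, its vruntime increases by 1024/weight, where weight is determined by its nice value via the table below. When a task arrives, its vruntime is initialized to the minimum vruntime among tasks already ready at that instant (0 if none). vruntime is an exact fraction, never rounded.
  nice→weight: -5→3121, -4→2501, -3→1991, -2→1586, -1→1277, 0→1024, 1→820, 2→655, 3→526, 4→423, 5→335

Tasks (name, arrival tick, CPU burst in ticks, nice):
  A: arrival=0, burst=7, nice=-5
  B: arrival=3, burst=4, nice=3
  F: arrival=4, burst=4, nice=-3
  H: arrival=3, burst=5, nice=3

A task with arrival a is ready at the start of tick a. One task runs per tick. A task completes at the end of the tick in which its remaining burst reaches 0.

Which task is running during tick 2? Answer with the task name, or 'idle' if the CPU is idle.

running at tick 2 = A

t=0: vr[A=0] → run A
t=1: vr[A=1024/3121] → run A
t=2: vr[A=2048/3121] → run A
t=3: vr[A=3072/3121 B=3072/3121 H=3072/3121] → run A
t=4: vr[A=4096/3121 B=3072/3121 F=3072/3121 H=3072/3121] → run B
t=5: vr[A=4096/3121 B=2405888/820823 F=3072/3121 H=3072/3121] → run F
t=6: vr[A=4096/3121 B=2405888/820823 F=9312256/6213911 H=3072/3121] → run H
t=7: vr[A=4096/3121 B=2405888/820823 F=9312256/6213911 H=2405888/820823] → run A
t=8: vr[A=5120/3121 B=2405888/820823 F=9312256/6213911 H=2405888/820823] → run F
t=9: vr[A=5120/3121 B=2405888/820823 F=12508160/6213911 H=2405888/820823] → run A
t=10: vr[A=6144/3121 B=2405888/820823 F=12508160/6213911 H=2405888/820823] → run A
t=11: vr[B=2405888/820823 F=12508160/6213911 H=2405888/820823] → run F
t=12: vr[B=2405888/820823 F=15704064/6213911 H=2405888/820823] → run F
t=13: vr[B=2405888/820823 H=2405888/820823] → run B
t=14: vr[B=4003840/820823 H=2405888/820823] → run H
t=15: vr[B=4003840/820823 H=4003840/820823] → run B
t=16: vr[B=5601792/820823 H=4003840/820823] → run H
t=17: vr[B=5601792/820823 H=5601792/820823] → run B
t=18: vr[H=5601792/820823] → run H
t=19: vr[H=7199744/820823] → run H
t=20: (idle)
t=21: (idle)
t=22: (idle)
t=23: (idle)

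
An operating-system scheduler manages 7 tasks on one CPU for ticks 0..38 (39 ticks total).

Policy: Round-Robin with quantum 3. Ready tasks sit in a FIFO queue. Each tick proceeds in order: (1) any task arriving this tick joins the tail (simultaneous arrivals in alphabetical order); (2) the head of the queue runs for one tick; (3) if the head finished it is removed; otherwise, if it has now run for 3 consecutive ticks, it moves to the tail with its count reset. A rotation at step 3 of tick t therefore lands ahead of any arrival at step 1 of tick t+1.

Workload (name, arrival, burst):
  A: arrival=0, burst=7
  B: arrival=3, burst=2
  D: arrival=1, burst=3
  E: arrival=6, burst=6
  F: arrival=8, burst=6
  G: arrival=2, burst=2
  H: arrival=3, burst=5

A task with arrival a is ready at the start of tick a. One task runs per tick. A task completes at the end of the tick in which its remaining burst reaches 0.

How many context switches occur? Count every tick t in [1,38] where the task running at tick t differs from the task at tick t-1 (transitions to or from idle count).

context switches = 12

t=0: queue=[A] q_used=0 → run A
t=1: queue=[A,D] q_used=1 → run A
t=2: queue=[A,D,G] q_used=2 → run A
t=3: queue=[D,G,A,B,H] q_used=0 → run D
t=4: queue=[D,G,A,B,H] q_used=1 → run D
t=5: queue=[D,G,A,B,H] q_used=2 → run D
t=6: queue=[G,A,B,H,E] q_used=0 → run G
t=7: queue=[G,A,B,H,E] q_used=1 → run G
t=8: queue=[A,B,H,E,F] q_used=0 → run A
t=9: queue=[A,B,H,E,F] q_used=1 → run A
t=10: queue=[A,B,H,E,F] q_used=2 → run A
t=11: queue=[B,H,E,F,A] q_used=0 → run B
t=12: queue=[B,H,E,F,A] q_used=1 → run B
t=13: queue=[H,E,F,A] q_used=0 → run H
t=14: queue=[H,E,F,A] q_used=1 → run H
t=15: queue=[H,E,F,A] q_used=2 → run H
t=16: queue=[E,F,A,H] q_used=0 → run E
t=17: queue=[E,F,A,H] q_used=1 → run E
t=18: queue=[E,F,A,H] q_used=2 → run E
t=19: queue=[F,A,H,E] q_used=0 → run F
t=20: queue=[F,A,H,E] q_used=1 → run F
t=21: queue=[F,A,H,E] q_used=2 → run F
t=22: queue=[A,H,E,F] q_used=0 → run A
t=23: queue=[H,E,F] q_used=0 → run H
t=24: queue=[H,E,F] q_used=1 → run H
t=25: queue=[E,F] q_used=0 → run E
t=26: queue=[E,F] q_used=1 → run E
t=27: queue=[E,F] q_used=2 → run E
t=28: queue=[F] q_used=0 → run F
t=29: queue=[F] q_used=1 → run F
t=30: queue=[F] q_used=2 → run F
t=31: (idle)
t=32: (idle)
t=33: (idle)
t=34: (idle)
t=35: (idle)
t=36: (idle)
t=37: (idle)
t=38: (idle)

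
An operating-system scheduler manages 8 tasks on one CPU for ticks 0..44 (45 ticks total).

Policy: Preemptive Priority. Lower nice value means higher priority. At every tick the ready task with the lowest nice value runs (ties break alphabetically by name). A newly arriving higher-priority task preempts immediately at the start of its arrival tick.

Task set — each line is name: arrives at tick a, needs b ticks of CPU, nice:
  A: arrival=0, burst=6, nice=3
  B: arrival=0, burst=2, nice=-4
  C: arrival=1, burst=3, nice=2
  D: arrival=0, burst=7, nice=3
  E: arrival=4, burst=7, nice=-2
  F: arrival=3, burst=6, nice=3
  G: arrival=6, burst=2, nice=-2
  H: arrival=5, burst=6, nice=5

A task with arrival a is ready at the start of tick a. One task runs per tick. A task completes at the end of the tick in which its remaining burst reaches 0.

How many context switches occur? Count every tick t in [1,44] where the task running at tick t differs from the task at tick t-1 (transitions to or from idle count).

t=0: ready={A,B,D} → run B
t=1: ready={A,B,C,D} → run B
t=2: ready={A,C,D} → run C
t=3: ready={A,C,D,F} → run C
t=4: ready={A,C,D,E,F} → run E
t=5: ready={A,C,D,E,F,H} → run E
t=6: ready={A,C,D,E,F,G,H} → run E
t=7: ready={A,C,D,E,F,G,H} → run E
t=8: ready={A,C,D,E,F,G,H} → run E
t=9: ready={A,C,D,E,F,G,H} → run E
t=10: ready={A,C,D,E,F,G,H} → run E
t=11: ready={A,C,D,F,G,H} → run G
t=12: ready={A,C,D,F,G,H} → run G
t=13: ready={A,C,D,F,H} → run C
t=14: ready={A,D,F,H} → run A
t=15: ready={A,D,F,H} → run A
t=16: ready={A,D,F,H} → run A
t=17: ready={A,D,F,H} → run A
t=18: ready={A,D,F,H} → run A
t=19: ready={A,D,F,H} → run A
t=20: ready={D,F,H} → run D
t=21: ready={D,F,H} → run D
t=22: ready={D,F,H} → run D
t=23: ready={D,F,H} → run D
t=24: ready={D,F,H} → run D
t=25: ready={D,F,H} → run D
t=26: ready={D,F,H} → run D
t=27: ready={F,H} → run F
t=28: ready={F,H} → run F
t=29: ready={F,H} → run F
t=30: ready={F,H} → run F
t=31: ready={F,H} → run F
t=32: ready={F,H} → run F
t=33: ready={H} → run H
t=34: ready={H} → run H
t=35: ready={H} → run H
t=36: ready={H} → run H
t=37: ready={H} → run H
t=38: ready={H} → run H
t=39: (idle)
t=40: (idle)
t=41: (idle)
t=42: (idle)
t=43: (idle)
t=44: (idle)

context switches = 9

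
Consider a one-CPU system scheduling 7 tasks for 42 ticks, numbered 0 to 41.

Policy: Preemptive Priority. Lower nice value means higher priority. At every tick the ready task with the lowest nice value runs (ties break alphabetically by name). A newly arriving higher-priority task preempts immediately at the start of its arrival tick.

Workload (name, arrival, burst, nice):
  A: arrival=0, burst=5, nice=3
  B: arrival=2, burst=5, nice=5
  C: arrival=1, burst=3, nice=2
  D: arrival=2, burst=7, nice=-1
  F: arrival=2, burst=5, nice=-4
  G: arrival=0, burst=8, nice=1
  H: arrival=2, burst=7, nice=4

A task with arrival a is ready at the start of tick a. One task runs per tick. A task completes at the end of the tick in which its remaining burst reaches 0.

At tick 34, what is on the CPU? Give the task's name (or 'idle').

running at tick 34 = H

t=0: ready={A,G} → run G
t=1: ready={A,C,G} → run G
t=2: ready={A,B,C,D,F,G,H} → run F
t=3: ready={A,B,C,D,F,G,H} → run F
t=4: ready={A,B,C,D,F,G,H} → run F
t=5: ready={A,B,C,D,F,G,H} → run F
t=6: ready={A,B,C,D,F,G,H} → run F
t=7: ready={A,B,C,D,G,H} → run D
t=8: ready={A,B,C,D,G,H} → run D
t=9: ready={A,B,C,D,G,H} → run D
t=10: ready={A,B,C,D,G,H} → run D
t=11: ready={A,B,C,D,G,H} → run D
t=12: ready={A,B,C,D,G,H} → run D
t=13: ready={A,B,C,D,G,H} → run D
t=14: ready={A,B,C,G,H} → run G
t=15: ready={A,B,C,G,H} → run G
t=16: ready={A,B,C,G,H} → run G
t=17: ready={A,B,C,G,H} → run G
t=18: ready={A,B,C,G,H} → run G
t=19: ready={A,B,C,G,H} → run G
t=20: ready={A,B,C,H} → run C
t=21: ready={A,B,C,H} → run C
t=22: ready={A,B,C,H} → run C
t=23: ready={A,B,H} → run A
t=24: ready={A,B,H} → run A
t=25: ready={A,B,H} → run A
t=26: ready={A,B,H} → run A
t=27: ready={A,B,H} → run A
t=28: ready={B,H} → run H
t=29: ready={B,H} → run H
t=30: ready={B,H} → run H
t=31: ready={B,H} → run H
t=32: ready={B,H} → run H
t=33: ready={B,H} → run H
t=34: ready={B,H} → run H
t=35: ready={B} → run B
t=36: ready={B} → run B
t=37: ready={B} → run B
t=38: ready={B} → run B
t=39: ready={B} → run B
t=40: (idle)
t=41: (idle)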